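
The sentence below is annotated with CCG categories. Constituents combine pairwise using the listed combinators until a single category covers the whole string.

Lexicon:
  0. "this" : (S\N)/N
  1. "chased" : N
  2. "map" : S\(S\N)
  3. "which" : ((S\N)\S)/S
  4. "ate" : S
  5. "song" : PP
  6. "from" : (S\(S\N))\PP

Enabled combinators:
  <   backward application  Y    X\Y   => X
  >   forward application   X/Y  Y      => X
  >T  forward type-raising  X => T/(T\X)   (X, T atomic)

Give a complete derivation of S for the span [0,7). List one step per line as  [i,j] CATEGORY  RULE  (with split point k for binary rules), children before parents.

[0,1] (S\N)/N  lex  "this"
[1,2] N  lex  "chased"
[0,2] S\N  >  k=1
[2,3] S\(S\N)  lex  "map"
[0,3] S  <  k=2
[3,4] ((S\N)\S)/S  lex  "which"
[4,5] S  lex  "ate"
[3,5] (S\N)\S  >  k=4
[0,5] S\N  <  k=3
[5,6] PP  lex  "song"
[6,7] (S\(S\N))\PP  lex  "from"
[5,7] S\(S\N)  <  k=6
[0,7] S  <  k=5

[0,7] S   <
  [0,5] S\N   <
    [0,3] S   <
      [0,2] S\N   >
        [0,1] "this" : (S\N)/N
        [1,2] "chased" : N
      [2,3] "map" : S\(S\N)
    [3,5] (S\N)\S   >
      [3,4] "which" : ((S\N)\S)/S
      [4,5] "ate" : S
  [5,7] S\(S\N)   <
    [5,6] "song" : PP
    [6,7] "from" : (S\(S\N))\PP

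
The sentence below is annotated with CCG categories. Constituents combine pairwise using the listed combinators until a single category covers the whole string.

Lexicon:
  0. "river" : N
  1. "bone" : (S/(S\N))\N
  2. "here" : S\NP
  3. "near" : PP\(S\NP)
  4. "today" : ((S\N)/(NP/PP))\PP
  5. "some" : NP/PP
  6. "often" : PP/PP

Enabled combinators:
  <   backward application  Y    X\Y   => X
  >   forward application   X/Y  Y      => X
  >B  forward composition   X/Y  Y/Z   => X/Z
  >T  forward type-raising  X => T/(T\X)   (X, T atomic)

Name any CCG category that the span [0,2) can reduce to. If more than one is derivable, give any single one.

S/(S\N)

[0,7] S   >
  [0,2] S/(S\N)   <
    [0,1] "river" : N
    [1,2] "bone" : (S/(S\N))\N
  [2,7] S\N   >
    [2,5] (S\N)/(NP/PP)   <
      [2,4] PP   <
        [2,3] "here" : S\NP
        [3,4] "near" : PP\(S\NP)
      [4,5] "today" : ((S\N)/(NP/PP))\PP
    [5,7] NP/PP   >B
      [5,6] "some" : NP/PP
      [6,7] "often" : PP/PP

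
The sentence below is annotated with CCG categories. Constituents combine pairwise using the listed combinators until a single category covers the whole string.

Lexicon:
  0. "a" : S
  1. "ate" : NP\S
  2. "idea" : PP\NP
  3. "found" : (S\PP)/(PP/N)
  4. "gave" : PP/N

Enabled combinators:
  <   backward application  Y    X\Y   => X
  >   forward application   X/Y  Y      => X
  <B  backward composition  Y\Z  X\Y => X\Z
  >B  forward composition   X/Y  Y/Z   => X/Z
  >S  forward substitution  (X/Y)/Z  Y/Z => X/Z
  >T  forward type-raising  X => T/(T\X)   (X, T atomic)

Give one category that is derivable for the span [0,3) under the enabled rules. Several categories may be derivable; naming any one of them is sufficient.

PP

[0,5] S   <
  [0,3] PP   <
    [0,2] NP   <
      [0,1] "a" : S
      [1,2] "ate" : NP\S
    [2,3] "idea" : PP\NP
  [3,5] S\PP   >
    [3,4] "found" : (S\PP)/(PP/N)
    [4,5] "gave" : PP/N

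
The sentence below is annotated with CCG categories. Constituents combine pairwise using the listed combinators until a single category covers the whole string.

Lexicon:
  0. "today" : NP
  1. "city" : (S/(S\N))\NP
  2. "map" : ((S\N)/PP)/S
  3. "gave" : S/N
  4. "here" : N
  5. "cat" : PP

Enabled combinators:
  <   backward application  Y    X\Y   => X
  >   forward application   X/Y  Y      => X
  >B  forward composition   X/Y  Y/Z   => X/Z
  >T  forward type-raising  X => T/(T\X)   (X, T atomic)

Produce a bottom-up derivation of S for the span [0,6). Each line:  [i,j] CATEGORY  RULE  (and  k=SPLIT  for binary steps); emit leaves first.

[0,1] NP  lex  "today"
[1,2] (S/(S\N))\NP  lex  "city"
[0,2] S/(S\N)  <  k=1
[2,3] ((S\N)/PP)/S  lex  "map"
[3,4] S/N  lex  "gave"
[4,5] N  lex  "here"
[3,5] S  >  k=4
[2,5] (S\N)/PP  >  k=3
[5,6] PP  lex  "cat"
[2,6] S\N  >  k=5
[0,6] S  >  k=2

[0,6] S   >
  [0,2] S/(S\N)   <
    [0,1] "today" : NP
    [1,2] "city" : (S/(S\N))\NP
  [2,6] S\N   >
    [2,5] (S\N)/PP   >
      [2,3] "map" : ((S\N)/PP)/S
      [3,5] S   >
        [3,4] "gave" : S/N
        [4,5] "here" : N
    [5,6] "cat" : PP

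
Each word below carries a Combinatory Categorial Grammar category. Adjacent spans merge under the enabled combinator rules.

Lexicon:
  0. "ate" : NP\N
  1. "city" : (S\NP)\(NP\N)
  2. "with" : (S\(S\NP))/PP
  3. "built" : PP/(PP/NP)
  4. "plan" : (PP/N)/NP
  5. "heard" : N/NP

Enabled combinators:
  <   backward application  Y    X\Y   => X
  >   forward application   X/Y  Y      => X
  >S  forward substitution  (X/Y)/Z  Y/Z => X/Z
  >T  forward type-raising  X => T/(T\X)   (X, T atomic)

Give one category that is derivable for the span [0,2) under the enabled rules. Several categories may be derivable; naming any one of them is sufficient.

S\NP

[0,6] S   <
  [0,2] S\NP   <
    [0,1] "ate" : NP\N
    [1,2] "city" : (S\NP)\(NP\N)
  [2,6] S\(S\NP)   >
    [2,3] "with" : (S\(S\NP))/PP
    [3,6] PP   >
      [3,4] "built" : PP/(PP/NP)
      [4,6] PP/NP   >S
        [4,5] "plan" : (PP/N)/NP
        [5,6] "heard" : N/NP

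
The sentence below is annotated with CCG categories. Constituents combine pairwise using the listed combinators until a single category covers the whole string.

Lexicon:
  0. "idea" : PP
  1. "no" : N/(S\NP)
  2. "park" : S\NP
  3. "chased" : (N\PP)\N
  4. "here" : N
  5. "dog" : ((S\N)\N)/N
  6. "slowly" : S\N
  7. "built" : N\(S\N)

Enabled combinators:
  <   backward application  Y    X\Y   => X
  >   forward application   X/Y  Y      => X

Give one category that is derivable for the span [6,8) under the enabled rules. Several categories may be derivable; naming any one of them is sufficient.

[0,8] S   <
  [0,4] N   <
    [0,1] "idea" : PP
    [1,4] N\PP   <
      [1,3] N   >
        [1,2] "no" : N/(S\NP)
        [2,3] "park" : S\NP
      [3,4] "chased" : (N\PP)\N
  [4,8] S\N   <
    [4,5] "here" : N
    [5,8] (S\N)\N   >
      [5,6] "dog" : ((S\N)\N)/N
      [6,8] N   <
        [6,7] "slowly" : S\N
        [7,8] "built" : N\(S\N)

N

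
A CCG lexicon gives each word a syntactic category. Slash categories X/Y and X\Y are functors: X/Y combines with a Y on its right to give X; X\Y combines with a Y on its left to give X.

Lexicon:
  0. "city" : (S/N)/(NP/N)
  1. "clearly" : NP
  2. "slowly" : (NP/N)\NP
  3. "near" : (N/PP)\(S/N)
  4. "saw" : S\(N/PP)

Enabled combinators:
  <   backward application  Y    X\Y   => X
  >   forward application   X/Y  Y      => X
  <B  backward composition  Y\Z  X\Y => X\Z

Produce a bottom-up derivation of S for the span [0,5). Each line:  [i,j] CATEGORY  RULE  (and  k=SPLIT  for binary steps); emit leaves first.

[0,1] (S/N)/(NP/N)  lex  "city"
[1,2] NP  lex  "clearly"
[2,3] (NP/N)\NP  lex  "slowly"
[1,3] NP/N  <  k=2
[0,3] S/N  >  k=1
[3,4] (N/PP)\(S/N)  lex  "near"
[0,4] N/PP  <  k=3
[4,5] S\(N/PP)  lex  "saw"
[0,5] S  <  k=4

[0,5] S   <
  [0,4] N/PP   <
    [0,3] S/N   >
      [0,1] "city" : (S/N)/(NP/N)
      [1,3] NP/N   <
        [1,2] "clearly" : NP
        [2,3] "slowly" : (NP/N)\NP
    [3,4] "near" : (N/PP)\(S/N)
  [4,5] "saw" : S\(N/PP)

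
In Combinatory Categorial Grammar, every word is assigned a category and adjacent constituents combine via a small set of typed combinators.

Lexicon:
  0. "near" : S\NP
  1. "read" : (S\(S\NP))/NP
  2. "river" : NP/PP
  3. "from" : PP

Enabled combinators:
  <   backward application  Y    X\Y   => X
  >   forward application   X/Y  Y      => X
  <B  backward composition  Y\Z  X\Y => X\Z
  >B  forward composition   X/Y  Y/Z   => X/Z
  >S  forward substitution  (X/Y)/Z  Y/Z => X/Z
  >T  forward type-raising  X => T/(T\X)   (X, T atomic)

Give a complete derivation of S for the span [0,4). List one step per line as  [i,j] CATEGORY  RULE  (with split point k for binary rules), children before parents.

[0,4] S   <
  [0,1] "near" : S\NP
  [1,4] S\(S\NP)   >
    [1,2] "read" : (S\(S\NP))/NP
    [2,4] NP   >
      [2,3] "river" : NP/PP
      [3,4] "from" : PP

[0,1] S\NP  lex  "near"
[1,2] (S\(S\NP))/NP  lex  "read"
[2,3] NP/PP  lex  "river"
[3,4] PP  lex  "from"
[2,4] NP  >  k=3
[1,4] S\(S\NP)  >  k=2
[0,4] S  <  k=1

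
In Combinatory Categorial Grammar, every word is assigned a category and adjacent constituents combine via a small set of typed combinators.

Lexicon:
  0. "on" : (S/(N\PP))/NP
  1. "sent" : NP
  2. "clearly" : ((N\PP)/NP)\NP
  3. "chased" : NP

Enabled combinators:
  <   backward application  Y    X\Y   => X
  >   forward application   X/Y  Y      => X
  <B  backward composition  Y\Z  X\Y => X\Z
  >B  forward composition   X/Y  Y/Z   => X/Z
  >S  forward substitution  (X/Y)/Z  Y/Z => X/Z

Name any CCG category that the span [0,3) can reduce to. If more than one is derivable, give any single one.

S/NP

[0,4] S   >
  [0,3] S/NP   >S
    [0,1] "on" : (S/(N\PP))/NP
    [1,3] (N\PP)/NP   <
      [1,2] "sent" : NP
      [2,3] "clearly" : ((N\PP)/NP)\NP
  [3,4] "chased" : NP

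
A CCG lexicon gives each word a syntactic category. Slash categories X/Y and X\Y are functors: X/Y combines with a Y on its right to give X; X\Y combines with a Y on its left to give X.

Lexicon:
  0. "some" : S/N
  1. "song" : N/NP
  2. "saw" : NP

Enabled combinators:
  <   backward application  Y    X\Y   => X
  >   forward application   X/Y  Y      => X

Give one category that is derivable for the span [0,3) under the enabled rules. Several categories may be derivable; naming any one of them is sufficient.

S

[0,3] S   >
  [0,1] "some" : S/N
  [1,3] N   >
    [1,2] "song" : N/NP
    [2,3] "saw" : NP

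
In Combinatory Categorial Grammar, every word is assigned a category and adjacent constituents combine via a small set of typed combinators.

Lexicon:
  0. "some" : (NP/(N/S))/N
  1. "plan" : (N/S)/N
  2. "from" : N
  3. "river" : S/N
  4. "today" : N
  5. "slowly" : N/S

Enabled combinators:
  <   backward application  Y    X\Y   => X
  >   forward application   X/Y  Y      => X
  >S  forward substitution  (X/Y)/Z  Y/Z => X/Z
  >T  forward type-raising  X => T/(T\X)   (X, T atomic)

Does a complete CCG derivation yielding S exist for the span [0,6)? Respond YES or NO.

(NP/(N/S))/N (N/S)/N N S/N N N/S
CKY chart[0,6] = {N/(N\NP), NP, NP/(NP\NP), PP/(PP\NP), S/(S\NP)}; S ∉ chart

NO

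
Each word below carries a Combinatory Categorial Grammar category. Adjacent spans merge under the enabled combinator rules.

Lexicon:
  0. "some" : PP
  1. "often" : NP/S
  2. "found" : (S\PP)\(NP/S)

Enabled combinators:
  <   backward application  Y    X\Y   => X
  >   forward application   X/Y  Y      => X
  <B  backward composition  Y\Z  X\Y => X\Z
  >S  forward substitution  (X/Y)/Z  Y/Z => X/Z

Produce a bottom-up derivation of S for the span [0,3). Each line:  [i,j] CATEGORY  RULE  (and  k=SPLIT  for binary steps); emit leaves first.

[0,3] S   <
  [0,1] "some" : PP
  [1,3] S\PP   <
    [1,2] "often" : NP/S
    [2,3] "found" : (S\PP)\(NP/S)

[0,1] PP  lex  "some"
[1,2] NP/S  lex  "often"
[2,3] (S\PP)\(NP/S)  lex  "found"
[1,3] S\PP  <  k=2
[0,3] S  <  k=1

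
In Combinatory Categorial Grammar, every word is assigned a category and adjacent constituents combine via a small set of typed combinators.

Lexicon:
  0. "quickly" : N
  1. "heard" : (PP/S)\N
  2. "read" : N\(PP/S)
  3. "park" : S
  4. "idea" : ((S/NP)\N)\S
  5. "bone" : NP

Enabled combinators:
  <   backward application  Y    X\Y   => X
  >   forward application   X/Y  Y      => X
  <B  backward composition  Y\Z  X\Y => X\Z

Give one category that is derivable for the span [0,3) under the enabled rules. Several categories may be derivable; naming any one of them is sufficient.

[0,6] S   >
  [0,5] S/NP   <
    [0,3] N   <
      [0,2] PP/S   <
        [0,1] "quickly" : N
        [1,2] "heard" : (PP/S)\N
      [2,3] "read" : N\(PP/S)
    [3,5] (S/NP)\N   <
      [3,4] "park" : S
      [4,5] "idea" : ((S/NP)\N)\S
  [5,6] "bone" : NP

N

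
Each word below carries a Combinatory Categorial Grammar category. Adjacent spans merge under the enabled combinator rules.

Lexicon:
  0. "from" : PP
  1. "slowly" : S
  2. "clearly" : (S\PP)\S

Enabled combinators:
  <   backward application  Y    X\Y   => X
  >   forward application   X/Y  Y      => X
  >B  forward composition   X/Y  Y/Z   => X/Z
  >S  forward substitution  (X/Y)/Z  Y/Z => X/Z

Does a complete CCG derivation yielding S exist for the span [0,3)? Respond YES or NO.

[0,3] S   <
  [0,1] "from" : PP
  [1,3] S\PP   <
    [1,2] "slowly" : S
    [2,3] "clearly" : (S\PP)\S

YES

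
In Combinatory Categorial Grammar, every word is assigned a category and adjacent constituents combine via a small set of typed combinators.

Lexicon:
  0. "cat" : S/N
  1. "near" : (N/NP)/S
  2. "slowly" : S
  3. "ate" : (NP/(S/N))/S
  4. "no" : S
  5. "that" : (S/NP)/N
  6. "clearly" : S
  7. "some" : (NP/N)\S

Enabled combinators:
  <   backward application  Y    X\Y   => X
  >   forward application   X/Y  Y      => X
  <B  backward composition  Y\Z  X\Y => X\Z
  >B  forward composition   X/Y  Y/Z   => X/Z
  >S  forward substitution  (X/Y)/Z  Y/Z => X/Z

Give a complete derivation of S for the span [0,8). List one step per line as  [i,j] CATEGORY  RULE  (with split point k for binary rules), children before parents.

[0,1] S/N  lex  "cat"
[1,2] (N/NP)/S  lex  "near"
[2,3] S  lex  "slowly"
[1,3] N/NP  >  k=2
[0,3] S/NP  >B  k=1
[3,4] (NP/(S/N))/S  lex  "ate"
[4,5] S  lex  "no"
[3,5] NP/(S/N)  >  k=4
[5,6] (S/NP)/N  lex  "that"
[6,7] S  lex  "clearly"
[7,8] (NP/N)\S  lex  "some"
[6,8] NP/N  <  k=7
[5,8] S/N  >S  k=6
[3,8] NP  >  k=5
[0,8] S  >  k=3

[0,8] S   >
  [0,3] S/NP   >B
    [0,1] "cat" : S/N
    [1,3] N/NP   >
      [1,2] "near" : (N/NP)/S
      [2,3] "slowly" : S
  [3,8] NP   >
    [3,5] NP/(S/N)   >
      [3,4] "ate" : (NP/(S/N))/S
      [4,5] "no" : S
    [5,8] S/N   >S
      [5,6] "that" : (S/NP)/N
      [6,8] NP/N   <
        [6,7] "clearly" : S
        [7,8] "some" : (NP/N)\S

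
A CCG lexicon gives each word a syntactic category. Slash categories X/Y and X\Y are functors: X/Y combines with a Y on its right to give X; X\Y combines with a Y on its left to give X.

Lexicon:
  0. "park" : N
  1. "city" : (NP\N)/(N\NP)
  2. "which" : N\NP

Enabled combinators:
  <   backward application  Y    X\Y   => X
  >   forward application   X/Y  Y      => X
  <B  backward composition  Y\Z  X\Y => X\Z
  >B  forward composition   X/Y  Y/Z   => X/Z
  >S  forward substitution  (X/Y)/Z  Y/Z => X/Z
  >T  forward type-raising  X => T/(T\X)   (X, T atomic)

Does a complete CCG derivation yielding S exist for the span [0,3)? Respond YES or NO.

N (NP\N)/(N\NP) N\NP
CKY chart[0,3] = {N/(N\NP), NP, NP/(NP\NP), PP/(PP\NP), S/(S\NP)}; S ∉ chart

NO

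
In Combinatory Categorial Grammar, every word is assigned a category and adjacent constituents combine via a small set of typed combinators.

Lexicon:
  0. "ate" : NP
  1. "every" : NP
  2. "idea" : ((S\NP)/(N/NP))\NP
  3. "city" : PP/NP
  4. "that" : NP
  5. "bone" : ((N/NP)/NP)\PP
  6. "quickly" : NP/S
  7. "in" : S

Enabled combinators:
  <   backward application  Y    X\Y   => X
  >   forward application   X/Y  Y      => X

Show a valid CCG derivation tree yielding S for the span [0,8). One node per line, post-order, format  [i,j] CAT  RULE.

[0,1] NP  lex  "ate"
[1,2] NP  lex  "every"
[2,3] ((S\NP)/(N/NP))\NP  lex  "idea"
[1,3] (S\NP)/(N/NP)  <  k=2
[3,4] PP/NP  lex  "city"
[4,5] NP  lex  "that"
[3,5] PP  >  k=4
[5,6] ((N/NP)/NP)\PP  lex  "bone"
[3,6] (N/NP)/NP  <  k=5
[6,7] NP/S  lex  "quickly"
[7,8] S  lex  "in"
[6,8] NP  >  k=7
[3,8] N/NP  >  k=6
[1,8] S\NP  >  k=3
[0,8] S  <  k=1

[0,8] S   <
  [0,1] "ate" : NP
  [1,8] S\NP   >
    [1,3] (S\NP)/(N/NP)   <
      [1,2] "every" : NP
      [2,3] "idea" : ((S\NP)/(N/NP))\NP
    [3,8] N/NP   >
      [3,6] (N/NP)/NP   <
        [3,5] PP   >
          [3,4] "city" : PP/NP
          [4,5] "that" : NP
        [5,6] "bone" : ((N/NP)/NP)\PP
      [6,8] NP   >
        [6,7] "quickly" : NP/S
        [7,8] "in" : S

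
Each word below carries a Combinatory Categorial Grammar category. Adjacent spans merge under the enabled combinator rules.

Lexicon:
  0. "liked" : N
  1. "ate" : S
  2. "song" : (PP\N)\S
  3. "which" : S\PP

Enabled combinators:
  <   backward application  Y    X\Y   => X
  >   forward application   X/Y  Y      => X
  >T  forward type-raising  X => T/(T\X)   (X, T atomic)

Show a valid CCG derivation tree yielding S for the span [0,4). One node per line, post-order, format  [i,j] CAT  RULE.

[0,1] N  lex  "liked"
[0,1] PP/(PP\N)  >T
[1,2] S  lex  "ate"
[2,3] (PP\N)\S  lex  "song"
[1,3] PP\N  <  k=2
[0,3] PP  >  k=1
[3,4] S\PP  lex  "which"
[0,4] S  <  k=3

[0,4] S   <
  [0,3] PP   >
    [0,1] PP/(PP\N)   >T
      [0,1] "liked" : N
    [1,3] PP\N   <
      [1,2] "ate" : S
      [2,3] "song" : (PP\N)\S
  [3,4] "which" : S\PP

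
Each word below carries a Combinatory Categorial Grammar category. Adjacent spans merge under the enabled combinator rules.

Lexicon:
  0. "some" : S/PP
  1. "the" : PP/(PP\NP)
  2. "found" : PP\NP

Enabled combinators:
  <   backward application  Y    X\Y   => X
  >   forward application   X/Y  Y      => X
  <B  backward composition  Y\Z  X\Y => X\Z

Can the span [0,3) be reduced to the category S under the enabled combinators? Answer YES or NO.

[0,3] S   >
  [0,1] "some" : S/PP
  [1,3] PP   >
    [1,2] "the" : PP/(PP\NP)
    [2,3] "found" : PP\NP

YES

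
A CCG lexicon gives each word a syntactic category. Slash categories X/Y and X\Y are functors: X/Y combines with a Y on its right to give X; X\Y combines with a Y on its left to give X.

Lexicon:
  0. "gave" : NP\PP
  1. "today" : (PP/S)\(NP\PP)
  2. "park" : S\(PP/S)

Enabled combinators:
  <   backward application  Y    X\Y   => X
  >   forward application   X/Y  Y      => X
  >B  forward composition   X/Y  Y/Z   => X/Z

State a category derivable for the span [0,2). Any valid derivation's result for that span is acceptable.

[0,3] S   <
  [0,2] PP/S   <
    [0,1] "gave" : NP\PP
    [1,2] "today" : (PP/S)\(NP\PP)
  [2,3] "park" : S\(PP/S)

PP/S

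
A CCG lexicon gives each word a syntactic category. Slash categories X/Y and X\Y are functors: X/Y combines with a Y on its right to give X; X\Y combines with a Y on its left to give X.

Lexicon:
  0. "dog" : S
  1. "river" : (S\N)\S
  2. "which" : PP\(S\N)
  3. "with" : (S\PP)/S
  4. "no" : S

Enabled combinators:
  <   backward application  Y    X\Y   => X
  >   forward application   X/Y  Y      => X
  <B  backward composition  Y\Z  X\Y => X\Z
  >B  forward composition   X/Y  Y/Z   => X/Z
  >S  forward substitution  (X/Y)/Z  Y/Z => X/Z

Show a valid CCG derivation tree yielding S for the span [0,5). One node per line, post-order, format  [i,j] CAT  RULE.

[0,5] S   <
  [0,3] PP   <
    [0,2] S\N   <
      [0,1] "dog" : S
      [1,2] "river" : (S\N)\S
    [2,3] "which" : PP\(S\N)
  [3,5] S\PP   >
    [3,4] "with" : (S\PP)/S
    [4,5] "no" : S

[0,1] S  lex  "dog"
[1,2] (S\N)\S  lex  "river"
[0,2] S\N  <  k=1
[2,3] PP\(S\N)  lex  "which"
[0,3] PP  <  k=2
[3,4] (S\PP)/S  lex  "with"
[4,5] S  lex  "no"
[3,5] S\PP  >  k=4
[0,5] S  <  k=3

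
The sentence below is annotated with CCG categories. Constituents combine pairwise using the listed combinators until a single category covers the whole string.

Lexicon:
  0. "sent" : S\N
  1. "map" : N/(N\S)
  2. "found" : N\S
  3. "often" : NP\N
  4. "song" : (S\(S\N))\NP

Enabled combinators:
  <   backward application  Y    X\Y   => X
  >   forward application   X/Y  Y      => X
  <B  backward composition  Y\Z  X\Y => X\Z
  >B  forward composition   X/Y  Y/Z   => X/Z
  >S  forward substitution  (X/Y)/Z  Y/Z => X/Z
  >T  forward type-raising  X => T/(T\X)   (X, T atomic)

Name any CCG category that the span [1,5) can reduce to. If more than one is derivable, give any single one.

S\(S\N)

[0,5] S   <
  [0,1] "sent" : S\N
  [1,5] S\(S\N)   <
    [1,4] NP   <
      [1,3] N   >
        [1,2] "map" : N/(N\S)
        [2,3] "found" : N\S
      [3,4] "often" : NP\N
    [4,5] "song" : (S\(S\N))\NP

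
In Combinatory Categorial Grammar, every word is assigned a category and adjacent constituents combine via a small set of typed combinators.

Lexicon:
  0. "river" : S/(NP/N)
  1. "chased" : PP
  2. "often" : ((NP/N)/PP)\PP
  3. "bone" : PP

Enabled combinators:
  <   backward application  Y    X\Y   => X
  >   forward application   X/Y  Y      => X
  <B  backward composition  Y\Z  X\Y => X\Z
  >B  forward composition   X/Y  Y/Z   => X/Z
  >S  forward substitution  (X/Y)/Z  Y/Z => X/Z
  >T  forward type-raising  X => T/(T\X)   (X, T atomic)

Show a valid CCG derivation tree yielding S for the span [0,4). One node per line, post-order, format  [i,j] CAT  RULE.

[0,1] S/(NP/N)  lex  "river"
[1,2] PP  lex  "chased"
[2,3] ((NP/N)/PP)\PP  lex  "often"
[1,3] (NP/N)/PP  <  k=2
[0,3] S/PP  >B  k=1
[3,4] PP  lex  "bone"
[0,4] S  >  k=3

[0,4] S   >
  [0,3] S/PP   >B
    [0,1] "river" : S/(NP/N)
    [1,3] (NP/N)/PP   <
      [1,2] "chased" : PP
      [2,3] "often" : ((NP/N)/PP)\PP
  [3,4] "bone" : PP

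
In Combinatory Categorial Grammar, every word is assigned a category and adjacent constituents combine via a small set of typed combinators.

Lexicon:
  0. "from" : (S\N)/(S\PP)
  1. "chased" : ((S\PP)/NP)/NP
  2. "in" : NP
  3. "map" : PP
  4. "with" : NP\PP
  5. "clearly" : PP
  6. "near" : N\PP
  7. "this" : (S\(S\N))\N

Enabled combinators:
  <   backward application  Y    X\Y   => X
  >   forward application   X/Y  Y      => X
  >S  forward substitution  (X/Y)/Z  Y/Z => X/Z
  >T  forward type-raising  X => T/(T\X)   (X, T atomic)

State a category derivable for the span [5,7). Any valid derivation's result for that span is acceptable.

N

[0,8] S   <
  [0,5] S\N   >
    [0,1] "from" : (S\N)/(S\PP)
    [1,5] S\PP   >
      [1,3] (S\PP)/NP   >
        [1,2] "chased" : ((S\PP)/NP)/NP
        [2,3] "in" : NP
      [3,5] NP   <
        [3,4] "map" : PP
        [4,5] "with" : NP\PP
  [5,8] S\(S\N)   <
    [5,7] N   <
      [5,6] "clearly" : PP
      [6,7] "near" : N\PP
    [7,8] "this" : (S\(S\N))\N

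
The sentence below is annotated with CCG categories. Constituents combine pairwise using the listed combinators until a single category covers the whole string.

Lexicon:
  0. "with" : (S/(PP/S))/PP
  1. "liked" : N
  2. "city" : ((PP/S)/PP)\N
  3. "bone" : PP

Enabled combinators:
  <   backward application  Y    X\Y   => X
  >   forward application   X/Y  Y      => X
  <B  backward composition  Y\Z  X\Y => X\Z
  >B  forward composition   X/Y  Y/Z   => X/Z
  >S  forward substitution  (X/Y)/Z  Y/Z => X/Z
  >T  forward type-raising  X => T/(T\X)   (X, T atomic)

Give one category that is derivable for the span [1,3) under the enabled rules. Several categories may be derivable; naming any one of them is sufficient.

[0,4] S   >
  [0,3] S/PP   >S
    [0,1] "with" : (S/(PP/S))/PP
    [1,3] (PP/S)/PP   <
      [1,2] "liked" : N
      [2,3] "city" : ((PP/S)/PP)\N
  [3,4] "bone" : PP

(PP/S)/PP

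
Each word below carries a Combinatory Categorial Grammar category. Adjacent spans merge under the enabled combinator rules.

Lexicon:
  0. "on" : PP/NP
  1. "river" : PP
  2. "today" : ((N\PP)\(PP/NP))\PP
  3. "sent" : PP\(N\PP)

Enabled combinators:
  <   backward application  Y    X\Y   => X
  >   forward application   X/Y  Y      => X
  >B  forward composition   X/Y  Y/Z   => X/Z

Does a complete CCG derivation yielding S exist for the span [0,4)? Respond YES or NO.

PP/NP PP ((N\PP)\(PP/NP))\PP PP\(N\PP)
CKY chart[0,4] = {PP}; S ∉ chart

NO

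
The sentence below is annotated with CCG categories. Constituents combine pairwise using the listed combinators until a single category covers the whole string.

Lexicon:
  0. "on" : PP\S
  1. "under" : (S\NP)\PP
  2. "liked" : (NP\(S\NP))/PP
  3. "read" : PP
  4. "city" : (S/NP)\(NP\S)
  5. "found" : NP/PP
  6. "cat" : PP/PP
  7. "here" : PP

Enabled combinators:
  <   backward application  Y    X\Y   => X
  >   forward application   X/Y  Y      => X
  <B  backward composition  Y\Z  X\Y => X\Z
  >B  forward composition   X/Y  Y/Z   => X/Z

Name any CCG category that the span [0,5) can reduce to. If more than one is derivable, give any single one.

S/NP

[0,8] S   >
  [0,7] S/PP   >B
    [0,5] S/NP   <
      [0,4] NP\S   <B
        [0,1] "on" : PP\S
        [1,4] NP\PP   <B
          [1,2] "under" : (S\NP)\PP
          [2,4] NP\(S\NP)   >
            [2,3] "liked" : (NP\(S\NP))/PP
            [3,4] "read" : PP
      [4,5] "city" : (S/NP)\(NP\S)
    [5,7] NP/PP   >B
      [5,6] "found" : NP/PP
      [6,7] "cat" : PP/PP
  [7,8] "here" : PP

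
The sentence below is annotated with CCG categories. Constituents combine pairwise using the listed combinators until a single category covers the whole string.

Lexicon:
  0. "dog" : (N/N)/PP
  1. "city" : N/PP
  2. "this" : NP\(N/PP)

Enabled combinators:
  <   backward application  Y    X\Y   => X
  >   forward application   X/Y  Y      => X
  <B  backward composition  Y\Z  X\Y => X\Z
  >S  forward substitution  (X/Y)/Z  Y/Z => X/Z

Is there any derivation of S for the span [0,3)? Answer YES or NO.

(N/N)/PP N/PP NP\(N/PP)
CKY chart[0,3] = {NP}; S ∉ chart

NO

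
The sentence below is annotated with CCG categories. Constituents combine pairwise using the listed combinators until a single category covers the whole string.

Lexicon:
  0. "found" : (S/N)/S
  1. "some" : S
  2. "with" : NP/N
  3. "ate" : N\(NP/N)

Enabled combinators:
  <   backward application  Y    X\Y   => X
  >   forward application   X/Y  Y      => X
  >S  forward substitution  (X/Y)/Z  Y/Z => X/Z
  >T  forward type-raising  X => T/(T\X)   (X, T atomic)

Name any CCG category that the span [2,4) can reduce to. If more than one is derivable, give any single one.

N

[0,4] S   >
  [0,2] S/N   >
    [0,1] "found" : (S/N)/S
    [1,2] "some" : S
  [2,4] N   <
    [2,3] "with" : NP/N
    [3,4] "ate" : N\(NP/N)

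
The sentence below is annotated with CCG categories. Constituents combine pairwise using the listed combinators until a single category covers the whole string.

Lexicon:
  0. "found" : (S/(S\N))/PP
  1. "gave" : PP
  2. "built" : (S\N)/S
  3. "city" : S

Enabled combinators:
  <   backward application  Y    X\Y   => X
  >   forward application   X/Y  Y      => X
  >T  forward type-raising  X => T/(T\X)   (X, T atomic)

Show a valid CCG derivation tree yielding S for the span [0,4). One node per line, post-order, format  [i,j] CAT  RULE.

[0,1] (S/(S\N))/PP  lex  "found"
[1,2] PP  lex  "gave"
[0,2] S/(S\N)  >  k=1
[2,3] (S\N)/S  lex  "built"
[3,4] S  lex  "city"
[2,4] S\N  >  k=3
[0,4] S  >  k=2

[0,4] S   >
  [0,2] S/(S\N)   >
    [0,1] "found" : (S/(S\N))/PP
    [1,2] "gave" : PP
  [2,4] S\N   >
    [2,3] "built" : (S\N)/S
    [3,4] "city" : S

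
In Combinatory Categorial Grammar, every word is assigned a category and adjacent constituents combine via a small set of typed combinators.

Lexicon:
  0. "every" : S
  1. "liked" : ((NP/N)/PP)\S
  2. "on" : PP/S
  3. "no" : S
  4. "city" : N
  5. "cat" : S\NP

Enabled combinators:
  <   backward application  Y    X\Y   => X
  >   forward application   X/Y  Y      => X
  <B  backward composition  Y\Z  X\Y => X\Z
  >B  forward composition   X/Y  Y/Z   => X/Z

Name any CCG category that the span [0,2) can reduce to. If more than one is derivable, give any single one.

(NP/N)/PP

[0,6] S   <
  [0,5] NP   >
    [0,4] NP/N   >
      [0,2] (NP/N)/PP   <
        [0,1] "every" : S
        [1,2] "liked" : ((NP/N)/PP)\S
      [2,4] PP   >
        [2,3] "on" : PP/S
        [3,4] "no" : S
    [4,5] "city" : N
  [5,6] "cat" : S\NP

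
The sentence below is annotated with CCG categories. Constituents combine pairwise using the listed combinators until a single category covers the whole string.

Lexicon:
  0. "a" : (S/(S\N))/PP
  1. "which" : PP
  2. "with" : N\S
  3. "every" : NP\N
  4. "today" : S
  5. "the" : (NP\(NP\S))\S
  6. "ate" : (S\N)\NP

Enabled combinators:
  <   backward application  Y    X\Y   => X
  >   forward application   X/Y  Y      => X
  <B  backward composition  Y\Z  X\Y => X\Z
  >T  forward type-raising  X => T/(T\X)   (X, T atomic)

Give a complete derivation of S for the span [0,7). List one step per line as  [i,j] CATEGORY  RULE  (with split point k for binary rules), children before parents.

[0,1] (S/(S\N))/PP  lex  "a"
[1,2] PP  lex  "which"
[0,2] S/(S\N)  >  k=1
[2,3] N\S  lex  "with"
[3,4] NP\N  lex  "every"
[2,4] NP\S  <B  k=3
[4,5] S  lex  "today"
[5,6] (NP\(NP\S))\S  lex  "the"
[4,6] NP\(NP\S)  <  k=5
[2,6] NP  <  k=4
[6,7] (S\N)\NP  lex  "ate"
[2,7] S\N  <  k=6
[0,7] S  >  k=2

[0,7] S   >
  [0,2] S/(S\N)   >
    [0,1] "a" : (S/(S\N))/PP
    [1,2] "which" : PP
  [2,7] S\N   <
    [2,6] NP   <
      [2,4] NP\S   <B
        [2,3] "with" : N\S
        [3,4] "every" : NP\N
      [4,6] NP\(NP\S)   <
        [4,5] "today" : S
        [5,6] "the" : (NP\(NP\S))\S
    [6,7] "ate" : (S\N)\NP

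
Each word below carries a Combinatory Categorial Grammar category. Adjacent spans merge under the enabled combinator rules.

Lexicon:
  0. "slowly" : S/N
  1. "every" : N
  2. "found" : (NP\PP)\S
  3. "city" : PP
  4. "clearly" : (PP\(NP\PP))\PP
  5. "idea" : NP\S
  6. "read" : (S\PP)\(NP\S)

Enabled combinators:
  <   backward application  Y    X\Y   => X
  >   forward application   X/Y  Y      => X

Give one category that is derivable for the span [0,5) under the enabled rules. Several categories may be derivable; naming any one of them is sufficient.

[0,7] S   <
  [0,5] PP   <
    [0,3] NP\PP   <
      [0,2] S   >
        [0,1] "slowly" : S/N
        [1,2] "every" : N
      [2,3] "found" : (NP\PP)\S
    [3,5] PP\(NP\PP)   <
      [3,4] "city" : PP
      [4,5] "clearly" : (PP\(NP\PP))\PP
  [5,7] S\PP   <
    [5,6] "idea" : NP\S
    [6,7] "read" : (S\PP)\(NP\S)

PP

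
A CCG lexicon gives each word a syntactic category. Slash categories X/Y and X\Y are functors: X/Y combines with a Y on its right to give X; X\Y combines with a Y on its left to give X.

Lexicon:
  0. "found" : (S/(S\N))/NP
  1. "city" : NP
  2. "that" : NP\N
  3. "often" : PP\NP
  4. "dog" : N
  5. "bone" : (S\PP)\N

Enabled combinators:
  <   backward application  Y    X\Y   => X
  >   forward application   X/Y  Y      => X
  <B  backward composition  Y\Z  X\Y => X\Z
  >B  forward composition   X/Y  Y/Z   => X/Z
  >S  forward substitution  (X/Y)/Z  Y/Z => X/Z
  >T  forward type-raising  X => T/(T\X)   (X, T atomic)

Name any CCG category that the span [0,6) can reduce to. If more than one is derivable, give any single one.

[0,6] S   >
  [0,2] S/(S\N)   >
    [0,1] "found" : (S/(S\N))/NP
    [1,2] "city" : NP
  [2,6] S\N   <B
    [2,3] "that" : NP\N
    [3,6] S\NP   <B
      [3,4] "often" : PP\NP
      [4,6] S\PP   <
        [4,5] "dog" : N
        [5,6] "bone" : (S\PP)\N

S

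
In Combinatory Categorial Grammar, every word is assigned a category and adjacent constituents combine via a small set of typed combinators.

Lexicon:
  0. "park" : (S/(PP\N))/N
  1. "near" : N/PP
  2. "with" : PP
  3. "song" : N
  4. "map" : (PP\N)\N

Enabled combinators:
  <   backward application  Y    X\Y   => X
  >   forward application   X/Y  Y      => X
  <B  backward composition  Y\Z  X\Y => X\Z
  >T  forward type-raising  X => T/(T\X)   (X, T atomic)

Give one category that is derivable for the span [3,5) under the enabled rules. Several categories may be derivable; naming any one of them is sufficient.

PP\N

[0,5] S   >
  [0,3] S/(PP\N)   >
    [0,1] "park" : (S/(PP\N))/N
    [1,3] N   >
      [1,2] "near" : N/PP
      [2,3] "with" : PP
  [3,5] PP\N   <
    [3,4] "song" : N
    [4,5] "map" : (PP\N)\N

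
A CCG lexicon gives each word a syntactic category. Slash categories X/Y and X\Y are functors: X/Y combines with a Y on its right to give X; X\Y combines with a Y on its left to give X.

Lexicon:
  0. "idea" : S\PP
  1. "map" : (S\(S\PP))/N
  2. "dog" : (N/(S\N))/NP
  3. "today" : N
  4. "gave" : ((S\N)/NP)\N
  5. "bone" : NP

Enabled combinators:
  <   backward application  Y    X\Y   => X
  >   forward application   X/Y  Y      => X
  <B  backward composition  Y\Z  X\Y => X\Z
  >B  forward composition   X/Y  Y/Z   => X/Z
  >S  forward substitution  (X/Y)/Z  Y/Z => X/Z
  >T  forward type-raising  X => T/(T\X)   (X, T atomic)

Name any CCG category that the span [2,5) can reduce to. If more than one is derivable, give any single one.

N/NP

[0,6] S   <
  [0,1] "idea" : S\PP
  [1,6] S\(S\PP)   >
    [1,2] "map" : (S\(S\PP))/N
    [2,6] N   >
      [2,5] N/NP   >S
        [2,3] "dog" : (N/(S\N))/NP
        [3,5] (S\N)/NP   <
          [3,4] "today" : N
          [4,5] "gave" : ((S\N)/NP)\N
      [5,6] "bone" : NP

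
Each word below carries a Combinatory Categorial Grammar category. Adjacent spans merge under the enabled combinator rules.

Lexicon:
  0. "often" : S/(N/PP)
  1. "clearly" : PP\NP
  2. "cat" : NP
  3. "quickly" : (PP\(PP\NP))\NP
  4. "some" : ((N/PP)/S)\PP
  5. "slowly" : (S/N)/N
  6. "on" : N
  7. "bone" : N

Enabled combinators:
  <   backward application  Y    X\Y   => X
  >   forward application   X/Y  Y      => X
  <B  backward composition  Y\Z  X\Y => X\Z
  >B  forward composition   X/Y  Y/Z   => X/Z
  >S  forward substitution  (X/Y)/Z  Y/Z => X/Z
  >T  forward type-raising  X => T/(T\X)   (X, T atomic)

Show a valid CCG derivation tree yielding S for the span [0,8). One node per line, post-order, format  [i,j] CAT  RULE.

[0,8] S   >
  [0,1] "often" : S/(N/PP)
  [1,8] N/PP   >
    [1,5] (N/PP)/S   <
      [1,4] PP   <
        [1,2] "clearly" : PP\NP
        [2,4] PP\(PP\NP)   <
          [2,3] "cat" : NP
          [3,4] "quickly" : (PP\(PP\NP))\NP
      [4,5] "some" : ((N/PP)/S)\PP
    [5,8] S   >
      [5,7] S/N   >
        [5,6] "slowly" : (S/N)/N
        [6,7] "on" : N
      [7,8] "bone" : N

[0,1] S/(N/PP)  lex  "often"
[1,2] PP\NP  lex  "clearly"
[2,3] NP  lex  "cat"
[3,4] (PP\(PP\NP))\NP  lex  "quickly"
[2,4] PP\(PP\NP)  <  k=3
[1,4] PP  <  k=2
[4,5] ((N/PP)/S)\PP  lex  "some"
[1,5] (N/PP)/S  <  k=4
[5,6] (S/N)/N  lex  "slowly"
[6,7] N  lex  "on"
[5,7] S/N  >  k=6
[7,8] N  lex  "bone"
[5,8] S  >  k=7
[1,8] N/PP  >  k=5
[0,8] S  >  k=1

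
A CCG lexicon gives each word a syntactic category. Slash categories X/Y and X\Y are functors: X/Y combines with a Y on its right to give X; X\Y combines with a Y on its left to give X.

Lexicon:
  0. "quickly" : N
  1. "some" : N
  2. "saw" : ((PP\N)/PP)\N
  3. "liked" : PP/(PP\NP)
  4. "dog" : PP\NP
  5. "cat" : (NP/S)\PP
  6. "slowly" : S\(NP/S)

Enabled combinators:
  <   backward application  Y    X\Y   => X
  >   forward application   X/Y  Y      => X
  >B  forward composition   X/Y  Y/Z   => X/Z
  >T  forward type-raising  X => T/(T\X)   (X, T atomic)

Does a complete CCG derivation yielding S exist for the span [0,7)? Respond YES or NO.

YES

[0,7] S   <
  [0,6] NP/S   <
    [0,5] PP   >
      [0,1] PP/(PP\N)   >T
        [0,1] "quickly" : N
      [1,5] PP\N   >
        [1,3] (PP\N)/PP   <
          [1,2] "some" : N
          [2,3] "saw" : ((PP\N)/PP)\N
        [3,5] PP   >
          [3,4] "liked" : PP/(PP\NP)
          [4,5] "dog" : PP\NP
    [5,6] "cat" : (NP/S)\PP
  [6,7] "slowly" : S\(NP/S)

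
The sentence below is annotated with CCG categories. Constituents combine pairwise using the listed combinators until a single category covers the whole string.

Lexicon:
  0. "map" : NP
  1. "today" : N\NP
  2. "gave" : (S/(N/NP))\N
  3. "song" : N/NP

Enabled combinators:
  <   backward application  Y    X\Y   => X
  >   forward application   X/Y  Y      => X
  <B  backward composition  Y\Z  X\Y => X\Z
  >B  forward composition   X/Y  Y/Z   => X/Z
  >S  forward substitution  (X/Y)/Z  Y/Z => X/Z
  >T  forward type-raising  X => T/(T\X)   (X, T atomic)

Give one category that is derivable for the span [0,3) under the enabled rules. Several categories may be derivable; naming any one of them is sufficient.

S/(N/NP)

[0,4] S   >
  [0,3] S/(N/NP)   <
    [0,2] N   <
      [0,1] "map" : NP
      [1,2] "today" : N\NP
    [2,3] "gave" : (S/(N/NP))\N
  [3,4] "song" : N/NP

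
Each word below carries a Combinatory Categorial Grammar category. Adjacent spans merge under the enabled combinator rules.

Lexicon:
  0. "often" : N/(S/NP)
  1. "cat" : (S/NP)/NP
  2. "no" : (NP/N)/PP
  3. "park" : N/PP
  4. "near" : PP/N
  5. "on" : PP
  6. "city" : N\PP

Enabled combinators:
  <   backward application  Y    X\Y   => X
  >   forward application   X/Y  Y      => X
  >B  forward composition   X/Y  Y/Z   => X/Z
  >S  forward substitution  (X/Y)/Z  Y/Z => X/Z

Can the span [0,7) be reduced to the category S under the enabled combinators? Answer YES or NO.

NO

N/(S/NP) (S/NP)/NP (NP/N)/PP N/PP PP/N PP N\PP
CKY chart[0,7] = {N}; S ∉ chart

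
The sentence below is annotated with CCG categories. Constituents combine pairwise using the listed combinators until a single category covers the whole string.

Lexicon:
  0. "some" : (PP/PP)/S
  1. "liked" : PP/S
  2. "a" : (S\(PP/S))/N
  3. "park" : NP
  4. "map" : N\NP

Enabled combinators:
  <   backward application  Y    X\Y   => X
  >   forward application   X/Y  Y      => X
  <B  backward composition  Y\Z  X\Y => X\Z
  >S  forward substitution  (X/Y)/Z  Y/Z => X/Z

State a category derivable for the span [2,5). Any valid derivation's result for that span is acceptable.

S\(PP/S)

[0,5] S   <
  [0,2] PP/S   >S
    [0,1] "some" : (PP/PP)/S
    [1,2] "liked" : PP/S
  [2,5] S\(PP/S)   >
    [2,3] "a" : (S\(PP/S))/N
    [3,5] N   <
      [3,4] "park" : NP
      [4,5] "map" : N\NP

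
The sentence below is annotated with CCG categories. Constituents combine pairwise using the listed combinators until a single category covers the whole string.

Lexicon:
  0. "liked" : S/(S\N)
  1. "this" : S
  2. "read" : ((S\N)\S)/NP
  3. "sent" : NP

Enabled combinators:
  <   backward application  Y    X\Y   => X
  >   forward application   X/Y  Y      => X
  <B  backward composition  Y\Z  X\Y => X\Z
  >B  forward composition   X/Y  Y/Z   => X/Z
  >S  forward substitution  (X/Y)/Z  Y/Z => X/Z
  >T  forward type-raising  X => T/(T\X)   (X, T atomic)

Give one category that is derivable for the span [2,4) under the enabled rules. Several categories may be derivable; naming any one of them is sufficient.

(S\N)\S

[0,4] S   >
  [0,1] "liked" : S/(S\N)
  [1,4] S\N   <
    [1,2] "this" : S
    [2,4] (S\N)\S   >
      [2,3] "read" : ((S\N)\S)/NP
      [3,4] "sent" : NP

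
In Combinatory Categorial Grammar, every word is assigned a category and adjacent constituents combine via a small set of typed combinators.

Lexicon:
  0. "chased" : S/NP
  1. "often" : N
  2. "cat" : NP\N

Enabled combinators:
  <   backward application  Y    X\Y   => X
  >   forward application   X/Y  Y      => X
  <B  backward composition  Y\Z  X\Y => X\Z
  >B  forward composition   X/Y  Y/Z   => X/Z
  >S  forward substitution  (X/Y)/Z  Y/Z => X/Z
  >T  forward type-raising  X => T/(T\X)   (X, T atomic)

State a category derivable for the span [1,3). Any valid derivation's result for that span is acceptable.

NP

[0,3] S   >
  [0,1] "chased" : S/NP
  [1,3] NP   <
    [1,2] "often" : N
    [2,3] "cat" : NP\N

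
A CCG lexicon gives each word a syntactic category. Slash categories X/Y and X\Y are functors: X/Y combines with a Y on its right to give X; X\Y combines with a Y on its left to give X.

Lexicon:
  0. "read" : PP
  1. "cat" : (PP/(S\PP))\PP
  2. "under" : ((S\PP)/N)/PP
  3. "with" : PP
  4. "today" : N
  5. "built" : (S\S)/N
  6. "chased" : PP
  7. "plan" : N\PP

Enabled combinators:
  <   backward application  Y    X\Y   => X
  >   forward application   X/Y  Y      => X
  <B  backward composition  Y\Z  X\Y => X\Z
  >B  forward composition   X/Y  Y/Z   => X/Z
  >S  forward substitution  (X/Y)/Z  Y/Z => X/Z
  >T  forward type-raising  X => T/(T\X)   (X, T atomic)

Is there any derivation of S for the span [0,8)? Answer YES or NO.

NO

PP (PP/(S\PP))\PP ((S\PP)/N)/PP PP N (S\S)/N PP N\PP
CKY chart[0,8] = {N/(N\PP), NP/(NP\PP), PP, PP/(PP\PP), S/(S\PP)}; S ∉ chart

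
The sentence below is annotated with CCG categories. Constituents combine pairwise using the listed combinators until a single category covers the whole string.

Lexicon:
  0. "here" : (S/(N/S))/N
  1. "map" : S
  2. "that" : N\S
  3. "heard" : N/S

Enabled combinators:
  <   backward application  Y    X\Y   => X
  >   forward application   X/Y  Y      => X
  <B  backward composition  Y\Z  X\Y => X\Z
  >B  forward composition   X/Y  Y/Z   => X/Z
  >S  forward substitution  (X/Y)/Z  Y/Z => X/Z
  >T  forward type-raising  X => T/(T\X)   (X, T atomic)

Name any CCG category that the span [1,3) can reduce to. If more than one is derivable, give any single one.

N

[0,4] S   >
  [0,3] S/(N/S)   >
    [0,1] "here" : (S/(N/S))/N
    [1,3] N   >
      [1,2] N/(N\S)   >T
        [1,2] "map" : S
      [2,3] "that" : N\S
  [3,4] "heard" : N/S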